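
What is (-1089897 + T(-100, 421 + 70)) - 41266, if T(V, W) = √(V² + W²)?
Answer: -1131163 + √251081 ≈ -1.1307e+6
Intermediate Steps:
(-1089897 + T(-100, 421 + 70)) - 41266 = (-1089897 + √((-100)² + (421 + 70)²)) - 41266 = (-1089897 + √(10000 + 491²)) - 41266 = (-1089897 + √(10000 + 241081)) - 41266 = (-1089897 + √251081) - 41266 = -1131163 + √251081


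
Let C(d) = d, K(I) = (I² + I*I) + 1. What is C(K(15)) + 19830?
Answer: 20281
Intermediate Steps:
K(I) = 1 + 2*I² (K(I) = (I² + I²) + 1 = 2*I² + 1 = 1 + 2*I²)
C(K(15)) + 19830 = (1 + 2*15²) + 19830 = (1 + 2*225) + 19830 = (1 + 450) + 19830 = 451 + 19830 = 20281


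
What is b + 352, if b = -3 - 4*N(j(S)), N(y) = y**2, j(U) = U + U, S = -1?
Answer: 333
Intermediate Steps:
j(U) = 2*U
b = -19 (b = -3 - 4*(2*(-1))**2 = -3 - 4*(-2)**2 = -3 - 4*4 = -3 - 16 = -19)
b + 352 = -19 + 352 = 333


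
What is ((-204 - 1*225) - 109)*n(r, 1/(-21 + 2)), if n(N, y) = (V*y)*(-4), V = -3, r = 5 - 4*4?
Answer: 6456/19 ≈ 339.79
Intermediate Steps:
r = -11 (r = 5 - 16 = -11)
n(N, y) = 12*y (n(N, y) = -3*y*(-4) = 12*y)
((-204 - 1*225) - 109)*n(r, 1/(-21 + 2)) = ((-204 - 1*225) - 109)*(12/(-21 + 2)) = ((-204 - 225) - 109)*(12/(-19)) = (-429 - 109)*(12*(-1/19)) = -538*(-12/19) = 6456/19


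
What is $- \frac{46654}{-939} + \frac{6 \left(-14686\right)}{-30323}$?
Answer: $\frac{1497430166}{28473297} \approx 52.591$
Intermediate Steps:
$- \frac{46654}{-939} + \frac{6 \left(-14686\right)}{-30323} = \left(-46654\right) \left(- \frac{1}{939}\right) - - \frac{88116}{30323} = \frac{46654}{939} + \frac{88116}{30323} = \frac{1497430166}{28473297}$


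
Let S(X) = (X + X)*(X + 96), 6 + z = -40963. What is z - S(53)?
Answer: -56763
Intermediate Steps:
z = -40969 (z = -6 - 40963 = -40969)
S(X) = 2*X*(96 + X) (S(X) = (2*X)*(96 + X) = 2*X*(96 + X))
z - S(53) = -40969 - 2*53*(96 + 53) = -40969 - 2*53*149 = -40969 - 1*15794 = -40969 - 15794 = -56763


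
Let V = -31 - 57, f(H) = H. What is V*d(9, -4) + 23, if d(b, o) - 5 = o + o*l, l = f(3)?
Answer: 991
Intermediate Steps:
l = 3
d(b, o) = 5 + 4*o (d(b, o) = 5 + (o + o*3) = 5 + (o + 3*o) = 5 + 4*o)
V = -88
V*d(9, -4) + 23 = -88*(5 + 4*(-4)) + 23 = -88*(5 - 16) + 23 = -88*(-11) + 23 = 968 + 23 = 991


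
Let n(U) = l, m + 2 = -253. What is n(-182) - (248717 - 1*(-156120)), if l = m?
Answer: -405092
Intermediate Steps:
m = -255 (m = -2 - 253 = -255)
l = -255
n(U) = -255
n(-182) - (248717 - 1*(-156120)) = -255 - (248717 - 1*(-156120)) = -255 - (248717 + 156120) = -255 - 1*404837 = -255 - 404837 = -405092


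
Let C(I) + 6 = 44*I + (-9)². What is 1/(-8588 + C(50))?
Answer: -1/6313 ≈ -0.00015840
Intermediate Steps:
C(I) = 75 + 44*I (C(I) = -6 + (44*I + (-9)²) = -6 + (44*I + 81) = -6 + (81 + 44*I) = 75 + 44*I)
1/(-8588 + C(50)) = 1/(-8588 + (75 + 44*50)) = 1/(-8588 + (75 + 2200)) = 1/(-8588 + 2275) = 1/(-6313) = -1/6313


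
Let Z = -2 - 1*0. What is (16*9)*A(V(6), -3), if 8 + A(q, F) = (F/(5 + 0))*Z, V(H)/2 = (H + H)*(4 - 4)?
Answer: -4896/5 ≈ -979.20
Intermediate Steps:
V(H) = 0 (V(H) = 2*((H + H)*(4 - 4)) = 2*((2*H)*0) = 2*0 = 0)
Z = -2 (Z = -2 + 0 = -2)
A(q, F) = -8 - 2*F/5 (A(q, F) = -8 + (F/(5 + 0))*(-2) = -8 + (F/5)*(-2) = -8 - 2*F/5)
(16*9)*A(V(6), -3) = (16*9)*(-8 - ⅖*(-3)) = 144*(-8 + 6/5) = 144*(-34/5) = -4896/5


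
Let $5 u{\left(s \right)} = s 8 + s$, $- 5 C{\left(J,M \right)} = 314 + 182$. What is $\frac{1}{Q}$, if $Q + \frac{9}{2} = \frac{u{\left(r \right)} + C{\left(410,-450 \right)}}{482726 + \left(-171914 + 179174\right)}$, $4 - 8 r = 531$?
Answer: $- \frac{632240}{2845361} \approx -0.2222$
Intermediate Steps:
$r = - \frac{527}{8}$ ($r = \frac{1}{2} - \frac{531}{8} = - \frac{527}{8} \approx -65.875$)
$C{\left(J,M \right)} = - \frac{496}{5}$ ($C{\left(J,M \right)} = - \frac{314 + 182}{5} = \left(- \frac{1}{5}\right) 496 = - \frac{496}{5}$)
$u{\left(s \right)} = \frac{9 s}{5}$ ($u{\left(s \right)} = \frac{s 8 + s}{5} = \frac{8 s + s}{5} = \frac{9 s}{5}$)
$Q = - \frac{2845361}{632240}$ ($Q = - \frac{9}{2} + \frac{\frac{9}{5} \left(- \frac{527}{8}\right) - \frac{496}{5}}{482726 + \left(-171914 + 179174\right)} = - \frac{9}{2} + \frac{- \frac{4743}{40} - \frac{496}{5}}{482726 + 7260} = - \frac{9}{2} - \frac{8711}{40 \cdot 489986} = - \frac{9}{2} - \frac{281}{632240} = - \frac{2845361}{632240} \approx -4.5004$)
$\frac{1}{Q} = \frac{1}{- \frac{2845361}{632240}} = - \frac{632240}{2845361}$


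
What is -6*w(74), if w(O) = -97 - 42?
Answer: 834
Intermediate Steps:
w(O) = -139
-6*w(74) = -6*(-139) = 834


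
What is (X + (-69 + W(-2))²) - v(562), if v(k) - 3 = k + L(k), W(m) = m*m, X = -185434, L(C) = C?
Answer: -182336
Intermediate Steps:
W(m) = m²
v(k) = 3 + 2*k (v(k) = 3 + (k + k) = 3 + 2*k)
(X + (-69 + W(-2))²) - v(562) = (-185434 + (-69 + (-2)²)²) - (3 + 2*562) = (-185434 + (-69 + 4)²) - (3 + 1124) = (-185434 + (-65)²) - 1*1127 = (-185434 + 4225) - 1127 = -181209 - 1127 = -182336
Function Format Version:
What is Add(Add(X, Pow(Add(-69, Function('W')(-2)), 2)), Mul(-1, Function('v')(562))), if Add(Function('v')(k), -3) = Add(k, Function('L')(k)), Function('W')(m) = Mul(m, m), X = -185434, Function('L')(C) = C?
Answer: -182336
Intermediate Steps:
Function('W')(m) = Pow(m, 2)
Function('v')(k) = Add(3, Mul(2, k)) (Function('v')(k) = Add(3, Add(k, k)) = Add(3, Mul(2, k)))
Add(Add(X, Pow(Add(-69, Function('W')(-2)), 2)), Mul(-1, Function('v')(562))) = Add(Add(-185434, Pow(Add(-69, Pow(-2, 2)), 2)), Mul(-1, Add(3, Mul(2, 562)))) = Add(Add(-185434, Pow(Add(-69, 4), 2)), Mul(-1, Add(3, 1124))) = Add(Add(-185434, Pow(-65, 2)), Mul(-1, 1127)) = Add(Add(-185434, 4225), -1127) = Add(-181209, -1127) = -182336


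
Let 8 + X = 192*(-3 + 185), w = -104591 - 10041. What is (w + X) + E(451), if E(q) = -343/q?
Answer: -35943239/451 ≈ -79697.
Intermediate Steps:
w = -114632
X = 34936 (X = -8 + 192*(-3 + 185) = -8 + 192*182 = -8 + 34944 = 34936)
(w + X) + E(451) = (-114632 + 34936) - 343/451 = -79696 - 343*1/451 = -79696 - 343/451 = -35943239/451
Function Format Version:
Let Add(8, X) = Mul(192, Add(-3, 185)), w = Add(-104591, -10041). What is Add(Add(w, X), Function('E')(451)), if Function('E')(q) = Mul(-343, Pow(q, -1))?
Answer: Rational(-35943239, 451) ≈ -79697.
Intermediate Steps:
w = -114632
X = 34936 (X = Add(-8, Mul(192, Add(-3, 185))) = Add(-8, Mul(192, 182)) = Add(-8, 34944) = 34936)
Add(Add(w, X), Function('E')(451)) = Add(Add(-114632, 34936), Mul(-343, Pow(451, -1))) = Add(-79696, Mul(-343, Rational(1, 451))) = Add(-79696, Rational(-343, 451)) = Rational(-35943239, 451)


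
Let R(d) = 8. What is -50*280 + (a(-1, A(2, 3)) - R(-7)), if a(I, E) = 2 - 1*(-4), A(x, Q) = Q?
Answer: -14002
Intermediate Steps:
a(I, E) = 6 (a(I, E) = 2 + 4 = 6)
-50*280 + (a(-1, A(2, 3)) - R(-7)) = -50*280 + (6 - 1*8) = -14000 + (6 - 8) = -14000 - 2 = -14002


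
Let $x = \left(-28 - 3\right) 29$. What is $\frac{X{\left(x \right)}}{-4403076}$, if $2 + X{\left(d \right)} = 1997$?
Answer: $- \frac{665}{1467692} \approx -0.00045309$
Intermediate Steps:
$x = -899$ ($x = \left(-31\right) 29 = -899$)
$X{\left(d \right)} = 1995$ ($X{\left(d \right)} = -2 + 1997 = 1995$)
$\frac{X{\left(x \right)}}{-4403076} = \frac{1995}{-4403076} = 1995 \left(- \frac{1}{4403076}\right) = - \frac{665}{1467692}$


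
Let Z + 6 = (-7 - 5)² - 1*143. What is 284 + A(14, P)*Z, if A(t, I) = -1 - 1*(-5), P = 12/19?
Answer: 264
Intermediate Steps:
P = 12/19 (P = 12*(1/19) = 12/19 ≈ 0.63158)
A(t, I) = 4 (A(t, I) = -1 + 5 = 4)
Z = -5 (Z = -6 + ((-7 - 5)² - 1*143) = -6 + ((-12)² - 143) = -6 + (144 - 143) = -6 + 1 = -5)
284 + A(14, P)*Z = 284 + 4*(-5) = 284 - 20 = 264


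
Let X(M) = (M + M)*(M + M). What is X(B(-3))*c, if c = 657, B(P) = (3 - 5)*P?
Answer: 94608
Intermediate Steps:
B(P) = -2*P
X(M) = 4*M² (X(M) = (2*M)*(2*M) = 4*M²)
X(B(-3))*c = (4*(-2*(-3))²)*657 = (4*6²)*657 = (4*36)*657 = 144*657 = 94608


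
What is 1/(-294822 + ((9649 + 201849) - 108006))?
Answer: -1/191330 ≈ -5.2266e-6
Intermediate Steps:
1/(-294822 + ((9649 + 201849) - 108006)) = 1/(-294822 + (211498 - 108006)) = 1/(-294822 + 103492) = 1/(-191330) = -1/191330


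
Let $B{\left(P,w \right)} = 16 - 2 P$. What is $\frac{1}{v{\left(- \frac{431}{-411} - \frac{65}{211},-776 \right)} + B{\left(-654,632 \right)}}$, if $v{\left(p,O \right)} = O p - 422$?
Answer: $\frac{86721}{28382966} \approx 0.0030554$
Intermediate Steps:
$v{\left(p,O \right)} = -422 + O p$
$\frac{1}{v{\left(- \frac{431}{-411} - \frac{65}{211},-776 \right)} + B{\left(-654,632 \right)}} = \frac{1}{\left(-422 - 776 \left(- \frac{431}{-411} - \frac{65}{211}\right)\right) + \left(16 - -1308\right)} = \frac{1}{\left(-422 - 776 \left(\left(-431\right) \left(- \frac{1}{411}\right) - \frac{65}{211}\right)\right) + \left(16 + 1308\right)} = \frac{1}{\left(-422 - 776 \left(\frac{431}{411} - \frac{65}{211}\right)\right) + 1324} = \frac{1}{\left(-422 - \frac{49839376}{86721}\right) + 1324} = \frac{1}{- \frac{86435638}{86721} + 1324} = \frac{1}{\frac{28382966}{86721}} = \frac{86721}{28382966}$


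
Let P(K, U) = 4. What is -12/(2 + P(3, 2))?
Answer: -2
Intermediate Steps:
-12/(2 + P(3, 2)) = -12/(2 + 4) = -12/6 = (1/6)*(-12) = -2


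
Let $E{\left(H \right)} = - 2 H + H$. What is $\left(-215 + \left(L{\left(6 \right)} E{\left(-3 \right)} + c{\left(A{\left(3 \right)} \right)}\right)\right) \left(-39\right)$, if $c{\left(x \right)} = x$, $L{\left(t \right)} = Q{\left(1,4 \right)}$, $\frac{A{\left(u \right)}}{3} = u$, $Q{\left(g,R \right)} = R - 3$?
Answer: $7917$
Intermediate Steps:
$Q{\left(g,R \right)} = -3 + R$ ($Q{\left(g,R \right)} = R - 3 = -3 + R$)
$A{\left(u \right)} = 3 u$
$L{\left(t \right)} = 1$ ($L{\left(t \right)} = -3 + 4 = 1$)
$E{\left(H \right)} = - H$
$\left(-215 + \left(L{\left(6 \right)} E{\left(-3 \right)} + c{\left(A{\left(3 \right)} \right)}\right)\right) \left(-39\right) = \left(-215 + \left(1 \left(\left(-1\right) \left(-3\right)\right) + 3 \cdot 3\right)\right) \left(-39\right) = \left(-215 + \left(1 \cdot 3 + 9\right)\right) \left(-39\right) = \left(-215 + \left(3 + 9\right)\right) \left(-39\right) = \left(-215 + 12\right) \left(-39\right) = \left(-203\right) \left(-39\right) = 7917$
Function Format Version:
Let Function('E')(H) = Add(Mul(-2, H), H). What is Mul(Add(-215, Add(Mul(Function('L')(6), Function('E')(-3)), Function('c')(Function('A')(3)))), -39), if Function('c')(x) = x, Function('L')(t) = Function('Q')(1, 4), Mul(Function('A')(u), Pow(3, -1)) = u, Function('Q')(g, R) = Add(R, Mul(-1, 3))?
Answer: 7917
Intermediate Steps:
Function('Q')(g, R) = Add(-3, R) (Function('Q')(g, R) = Add(R, -3) = Add(-3, R))
Function('A')(u) = Mul(3, u)
Function('L')(t) = 1 (Function('L')(t) = Add(-3, 4) = 1)
Function('E')(H) = Mul(-1, H)
Mul(Add(-215, Add(Mul(Function('L')(6), Function('E')(-3)), Function('c')(Function('A')(3)))), -39) = Mul(Add(-215, Add(Mul(1, Mul(-1, -3)), Mul(3, 3))), -39) = Mul(Add(-215, Add(Mul(1, 3), 9)), -39) = Mul(Add(-215, Add(3, 9)), -39) = Mul(Add(-215, 12), -39) = Mul(-203, -39) = 7917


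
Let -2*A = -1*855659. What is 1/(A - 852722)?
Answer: -2/849785 ≈ -2.3535e-6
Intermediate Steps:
A = 855659/2 (A = -(-1)*855659/2 = -½*(-855659) = 855659/2 ≈ 4.2783e+5)
1/(A - 852722) = 1/(855659/2 - 852722) = 1/(-849785/2) = -2/849785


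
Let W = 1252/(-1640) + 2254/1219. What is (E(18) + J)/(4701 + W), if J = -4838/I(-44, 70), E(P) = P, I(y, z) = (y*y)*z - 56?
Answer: 5465095/1430468494 ≈ 0.0038205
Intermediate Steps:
I(y, z) = -56 + z*y² (I(y, z) = y²*z - 56 = z*y² - 56 = -56 + z*y²)
W = 23591/21730 (W = 1252*(-1/1640) + 2254*(1/1219) = -313/410 + 98/53 = 23591/21730 ≈ 1.0856)
J = -1/28 (J = -4838/(-56 + 70*(-44)²) = -4838/(-56 + 70*1936) = -4838/(-56 + 135520) = -4838/135464 = -4838*1/135464 = -1/28 ≈ -0.035714)
(E(18) + J)/(4701 + W) = (18 - 1/28)/(4701 + 23591/21730) = 503/(28*(102176321/21730)) = (503/28)*(21730/102176321) = 5465095/1430468494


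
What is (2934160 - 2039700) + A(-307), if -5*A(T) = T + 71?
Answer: 4472536/5 ≈ 8.9451e+5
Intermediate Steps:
A(T) = -71/5 - T/5 (A(T) = -(T + 71)/5 = -(71 + T)/5 = -71/5 - T/5)
(2934160 - 2039700) + A(-307) = (2934160 - 2039700) + (-71/5 - ⅕*(-307)) = 894460 + (-71/5 + 307/5) = 894460 + 236/5 = 4472536/5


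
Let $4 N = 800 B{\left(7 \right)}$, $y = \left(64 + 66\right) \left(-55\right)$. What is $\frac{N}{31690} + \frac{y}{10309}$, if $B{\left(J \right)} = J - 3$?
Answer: $- \frac{1679510}{2513017} \approx -0.66832$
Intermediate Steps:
$B{\left(J \right)} = -3 + J$ ($B{\left(J \right)} = J - 3 = -3 + J$)
$y = -7150$ ($y = 130 \left(-55\right) = -7150$)
$N = 800$ ($N = \frac{800 \left(-3 + 7\right)}{4} = \frac{800 \cdot 4}{4} = \frac{1}{4} \cdot 3200 = 800$)
$\frac{N}{31690} + \frac{y}{10309} = \frac{800}{31690} - \frac{7150}{10309} = 800 \cdot \frac{1}{31690} - \frac{550}{793} = \frac{80}{3169} - \frac{550}{793} = - \frac{1679510}{2513017}$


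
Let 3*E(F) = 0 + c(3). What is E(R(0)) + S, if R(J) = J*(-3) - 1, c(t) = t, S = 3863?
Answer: 3864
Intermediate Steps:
R(J) = -1 - 3*J (R(J) = -3*J - 1 = -1 - 3*J)
E(F) = 1 (E(F) = (0 + 3)/3 = (1/3)*3 = 1)
E(R(0)) + S = 1 + 3863 = 3864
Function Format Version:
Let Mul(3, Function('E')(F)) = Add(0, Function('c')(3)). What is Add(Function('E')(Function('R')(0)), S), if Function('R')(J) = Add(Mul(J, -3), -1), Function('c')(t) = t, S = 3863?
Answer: 3864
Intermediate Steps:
Function('R')(J) = Add(-1, Mul(-3, J)) (Function('R')(J) = Add(Mul(-3, J), -1) = Add(-1, Mul(-3, J)))
Function('E')(F) = 1 (Function('E')(F) = Mul(Rational(1, 3), Add(0, 3)) = Mul(Rational(1, 3), 3) = 1)
Add(Function('E')(Function('R')(0)), S) = Add(1, 3863) = 3864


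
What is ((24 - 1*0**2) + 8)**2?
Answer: 1024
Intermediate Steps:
((24 - 1*0**2) + 8)**2 = ((24 - 1*0) + 8)**2 = ((24 + 0) + 8)**2 = (24 + 8)**2 = 32**2 = 1024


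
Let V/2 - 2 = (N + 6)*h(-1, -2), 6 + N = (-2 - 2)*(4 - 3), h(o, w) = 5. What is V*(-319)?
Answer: 11484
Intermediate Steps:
N = -10 (N = -6 + (-2 - 2)*(4 - 3) = -6 - 4*1 = -6 - 4 = -10)
V = -36 (V = 4 + 2*((-10 + 6)*5) = 4 + 2*(-4*5) = 4 + 2*(-20) = 4 - 40 = -36)
V*(-319) = -36*(-319) = 11484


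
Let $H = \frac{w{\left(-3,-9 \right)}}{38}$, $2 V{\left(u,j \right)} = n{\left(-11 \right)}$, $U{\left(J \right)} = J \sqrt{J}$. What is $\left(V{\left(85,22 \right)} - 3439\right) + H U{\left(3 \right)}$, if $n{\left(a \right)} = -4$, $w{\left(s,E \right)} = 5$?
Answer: $-3441 + \frac{15 \sqrt{3}}{38} \approx -3440.3$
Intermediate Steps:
$U{\left(J \right)} = J^{\frac{3}{2}}$
$V{\left(u,j \right)} = -2$ ($V{\left(u,j \right)} = \frac{1}{2} \left(-4\right) = -2$)
$H = \frac{5}{38} \approx 0.13158$
$\left(V{\left(85,22 \right)} - 3439\right) + H U{\left(3 \right)} = \left(-2 - 3439\right) + \frac{5 \cdot 3^{\frac{3}{2}}}{38} = -3441 + \frac{5 \cdot 3 \sqrt{3}}{38} = -3441 + \frac{15 \sqrt{3}}{38}$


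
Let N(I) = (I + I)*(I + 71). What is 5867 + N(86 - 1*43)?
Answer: 15671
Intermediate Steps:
N(I) = 2*I*(71 + I) (N(I) = (2*I)*(71 + I) = 2*I*(71 + I))
5867 + N(86 - 1*43) = 5867 + 2*(86 - 1*43)*(71 + (86 - 1*43)) = 5867 + 2*(86 - 43)*(71 + (86 - 43)) = 5867 + 2*43*(71 + 43) = 5867 + 2*43*114 = 5867 + 9804 = 15671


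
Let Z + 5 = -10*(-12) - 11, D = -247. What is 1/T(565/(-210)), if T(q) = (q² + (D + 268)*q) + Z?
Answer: 1764/96559 ≈ 0.018269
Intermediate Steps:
Z = 104 (Z = -5 + (-10*(-12) - 11) = -5 + (120 - 11) = -5 + 109 = 104)
T(q) = 104 + q² + 21*q (T(q) = (q² + (-247 + 268)*q) + 104 = (q² + 21*q) + 104 = 104 + q² + 21*q)
1/T(565/(-210)) = 1/(104 + (565/(-210))² + 21*(565/(-210))) = 1/(104 + (565*(-1/210))² + 21*(565*(-1/210))) = 1/(104 + (-113/42)² + 21*(-113/42)) = 1/(104 + 12769/1764 - 113/2) = 1/(96559/1764) = 1764/96559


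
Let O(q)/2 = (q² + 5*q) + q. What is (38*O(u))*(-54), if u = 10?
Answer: -656640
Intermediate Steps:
O(q) = 2*q² + 12*q (O(q) = 2*((q² + 5*q) + q) = 2*(q² + 6*q) = 2*q² + 12*q)
(38*O(u))*(-54) = (38*(2*10*(6 + 10)))*(-54) = (38*(2*10*16))*(-54) = (38*320)*(-54) = 12160*(-54) = -656640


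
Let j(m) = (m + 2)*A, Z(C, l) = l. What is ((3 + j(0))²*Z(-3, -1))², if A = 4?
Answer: 14641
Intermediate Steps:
j(m) = 8 + 4*m (j(m) = (m + 2)*4 = (2 + m)*4 = 8 + 4*m)
((3 + j(0))²*Z(-3, -1))² = ((3 + (8 + 4*0))²*(-1))² = ((3 + (8 + 0))²*(-1))² = ((3 + 8)²*(-1))² = (11²*(-1))² = (121*(-1))² = (-121)² = 14641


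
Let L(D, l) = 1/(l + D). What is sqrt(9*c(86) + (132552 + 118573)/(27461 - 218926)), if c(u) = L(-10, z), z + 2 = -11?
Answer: 2*I*sqrt(330235730267)/880739 ≈ 1.305*I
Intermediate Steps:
z = -13 (z = -2 - 11 = -13)
L(D, l) = 1/(D + l)
c(u) = -1/23 (c(u) = 1/(-10 - 13) = 1/(-23) = -1/23)
sqrt(9*c(86) + (132552 + 118573)/(27461 - 218926)) = sqrt(9*(-1/23) + (132552 + 118573)/(27461 - 218926)) = sqrt(-9/23 + 251125/(-191465)) = sqrt(-9/23 + 251125*(-1/191465)) = sqrt(-9/23 - 50225/38293) = sqrt(-1499812/880739) = 2*I*sqrt(330235730267)/880739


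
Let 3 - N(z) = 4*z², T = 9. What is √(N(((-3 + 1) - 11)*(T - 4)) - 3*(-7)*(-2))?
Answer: I*√16939 ≈ 130.15*I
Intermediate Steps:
N(z) = 3 - 4*z²
√(N(((-3 + 1) - 11)*(T - 4)) - 3*(-7)*(-2)) = √((3 - 4*(9 - 4)²*((-3 + 1) - 11)²) - 3*(-7)*(-2)) = √((3 - 4*25*(-2 - 11)²) + 21*(-2)) = √((3 - 4*(-13*5)²) - 42) = √((3 - 4*(-65)²) - 42) = √((3 - 4*4225) - 42) = √((3 - 16900) - 42) = √(-16897 - 42) = √(-16939) = I*√16939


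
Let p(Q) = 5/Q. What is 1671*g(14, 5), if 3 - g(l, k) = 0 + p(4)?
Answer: 11697/4 ≈ 2924.3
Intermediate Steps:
g(l, k) = 7/4 (g(l, k) = 3 - (0 + 5/4) = 3 - 1*5/4 = 3 - 5/4 = 7/4)
1671*g(14, 5) = 1671*(7/4) = 11697/4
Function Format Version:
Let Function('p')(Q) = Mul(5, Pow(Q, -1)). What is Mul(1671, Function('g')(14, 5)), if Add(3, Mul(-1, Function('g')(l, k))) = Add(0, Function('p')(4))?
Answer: Rational(11697, 4) ≈ 2924.3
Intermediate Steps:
Function('g')(l, k) = Rational(7, 4) (Function('g')(l, k) = Add(3, Mul(-1, Add(0, Mul(5, Pow(4, -1))))) = Add(3, Mul(-1, Add(0, Mul(5, Rational(1, 4))))) = Add(3, Mul(-1, Add(0, Rational(5, 4)))) = Add(3, Mul(-1, Rational(5, 4))) = Add(3, Rational(-5, 4)) = Rational(7, 4))
Mul(1671, Function('g')(14, 5)) = Mul(1671, Rational(7, 4)) = Rational(11697, 4)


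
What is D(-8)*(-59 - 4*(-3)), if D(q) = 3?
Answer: -141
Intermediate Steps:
D(-8)*(-59 - 4*(-3)) = 3*(-59 - 4*(-3)) = 3*(-59 - 1*(-12)) = 3*(-59 + 12) = 3*(-47) = -141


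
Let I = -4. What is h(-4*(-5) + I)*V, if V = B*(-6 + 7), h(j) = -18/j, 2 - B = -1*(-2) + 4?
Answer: 9/2 ≈ 4.5000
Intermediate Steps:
B = -4 (B = 2 - (-1*(-2) + 4) = 2 - (2 + 4) = 2 - 1*6 = 2 - 6 = -4)
V = -4 (V = -4*(-6 + 7) = -4*1 = -4)
h(-4*(-5) + I)*V = -18/(-4*(-5) - 4)*(-4) = -18/(20 - 4)*(-4) = -18/16*(-4) = -18*1/16*(-4) = -9/8*(-4) = 9/2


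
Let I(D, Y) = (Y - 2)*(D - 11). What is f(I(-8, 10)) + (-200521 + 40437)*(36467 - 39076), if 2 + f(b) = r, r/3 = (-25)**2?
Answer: 417661029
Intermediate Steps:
I(D, Y) = (-11 + D)*(-2 + Y) (I(D, Y) = (-2 + Y)*(-11 + D) = (-11 + D)*(-2 + Y))
r = 1875 (r = 3*(-25)**2 = 3*625 = 1875)
f(b) = 1873 (f(b) = -2 + 1875 = 1873)
f(I(-8, 10)) + (-200521 + 40437)*(36467 - 39076) = 1873 + (-200521 + 40437)*(36467 - 39076) = 1873 - 160084*(-2609) = 1873 + 417659156 = 417661029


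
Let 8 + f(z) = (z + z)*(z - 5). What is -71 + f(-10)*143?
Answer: 41685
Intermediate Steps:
f(z) = -8 + 2*z*(-5 + z) (f(z) = -8 + (z + z)*(z - 5) = -8 + (2*z)*(-5 + z) = -8 + 2*z*(-5 + z))
-71 + f(-10)*143 = -71 + (-8 - 10*(-10) + 2*(-10)²)*143 = -71 + (-8 + 100 + 2*100)*143 = -71 + (-8 + 100 + 200)*143 = -71 + 292*143 = -71 + 41756 = 41685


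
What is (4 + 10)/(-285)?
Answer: -14/285 ≈ -0.049123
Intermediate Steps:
(4 + 10)/(-285) = -1/285*14 = -14/285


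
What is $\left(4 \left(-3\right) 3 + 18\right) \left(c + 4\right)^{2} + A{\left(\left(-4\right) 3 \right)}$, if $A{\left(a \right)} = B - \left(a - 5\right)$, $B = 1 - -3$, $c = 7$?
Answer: $-2157$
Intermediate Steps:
$B = 4$ ($B = 1 + 3 = 4$)
$A{\left(a \right)} = 9 - a$ ($A{\left(a \right)} = 4 - \left(a - 5\right) = 4 - \left(-5 + a\right) = 9 - a$)
$\left(4 \left(-3\right) 3 + 18\right) \left(c + 4\right)^{2} + A{\left(\left(-4\right) 3 \right)} = \left(4 \left(-3\right) 3 + 18\right) \left(7 + 4\right)^{2} - \left(-9 - 12\right) = \left(\left(-12\right) 3 + 18\right) 11^{2} + \left(9 - -12\right) = \left(-36 + 18\right) 121 + \left(9 + 12\right) = \left(-18\right) 121 + 21 = -2178 + 21 = -2157$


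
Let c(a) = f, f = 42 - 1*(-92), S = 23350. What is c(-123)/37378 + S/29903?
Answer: 438391651/558857167 ≈ 0.78444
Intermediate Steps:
f = 134 (f = 42 + 92 = 134)
c(a) = 134
c(-123)/37378 + S/29903 = 134/37378 + 23350/29903 = 134*(1/37378) + 23350*(1/29903) = 67/18689 + 23350/29903 = 438391651/558857167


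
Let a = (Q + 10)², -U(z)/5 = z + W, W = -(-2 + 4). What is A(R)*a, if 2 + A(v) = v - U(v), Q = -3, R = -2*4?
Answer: -2940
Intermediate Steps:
R = -8
W = -2 (W = -1*2 = -2)
U(z) = 10 - 5*z (U(z) = -5*(z - 2) = -5*(-2 + z) = 10 - 5*z)
A(v) = -12 + 6*v (A(v) = -2 + (v - (10 - 5*v)) = -2 + (v + (-10 + 5*v)) = -2 + (-10 + 6*v) = -12 + 6*v)
a = 49 (a = (-3 + 10)² = 7² = 49)
A(R)*a = (-12 + 6*(-8))*49 = (-12 - 48)*49 = -60*49 = -2940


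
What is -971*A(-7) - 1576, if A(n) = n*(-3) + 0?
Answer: -21967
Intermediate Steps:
A(n) = -3*n (A(n) = -3*n + 0 = -3*n)
-971*A(-7) - 1576 = -(-2913)*(-7) - 1576 = -971*21 - 1576 = -20391 - 1576 = -21967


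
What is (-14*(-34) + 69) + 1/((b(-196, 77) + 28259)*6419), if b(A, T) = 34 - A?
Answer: 99664635596/182870891 ≈ 545.00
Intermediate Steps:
(-14*(-34) + 69) + 1/((b(-196, 77) + 28259)*6419) = (-14*(-34) + 69) + 1/(((34 - 1*(-196)) + 28259)*6419) = (476 + 69) + (1/6419)/((34 + 196) + 28259) = 545 + (1/6419)/(230 + 28259) = 545 + (1/6419)/28489 = 545 + (1/28489)*(1/6419) = 545 + 1/182870891 = 99664635596/182870891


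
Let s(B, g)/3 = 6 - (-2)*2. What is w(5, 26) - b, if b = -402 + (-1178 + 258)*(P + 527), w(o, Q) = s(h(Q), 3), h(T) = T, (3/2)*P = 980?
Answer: 3259016/3 ≈ 1.0863e+6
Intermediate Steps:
P = 1960/3 (P = (⅔)*980 = 1960/3 ≈ 653.33)
s(B, g) = 30 (s(B, g) = 3*(6 - (-2)*2) = 3*(6 - 1*(-4)) = 3*(6 + 4) = 3*10 = 30)
w(o, Q) = 30
b = -3258926/3 (b = -402 + (-1178 + 258)*(1960/3 + 527) = -402 - 920*3541/3 = -402 - 3257720/3 = -3258926/3 ≈ -1.0863e+6)
w(5, 26) - b = 30 - 1*(-3258926/3) = 30 + 3258926/3 = 3259016/3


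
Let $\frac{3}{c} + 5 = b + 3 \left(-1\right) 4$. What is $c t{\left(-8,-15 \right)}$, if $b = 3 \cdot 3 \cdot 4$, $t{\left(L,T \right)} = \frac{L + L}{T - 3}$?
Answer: $\frac{8}{57} \approx 0.14035$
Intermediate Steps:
$t{\left(L,T \right)} = \frac{2 L}{-3 + T}$
$b = 36$ ($b = 9 \cdot 4 = 36$)
$c = \frac{3}{19}$ ($c = \frac{3}{-5 + \left(36 + 3 \left(-1\right) 4\right)} = \frac{3}{-5 + \left(36 - 12\right)} = \frac{3}{-5 + 24} = \frac{3}{19} \approx 0.15789$)
$c t{\left(-8,-15 \right)} = \frac{3 \cdot 2 \left(-8\right) \frac{1}{-3 - 15}}{19} = \frac{3 \cdot 2 \left(-8\right) \frac{1}{-18}}{19} = \frac{3 \cdot 2 \left(-8\right) \left(- \frac{1}{18}\right)}{19} = \frac{3}{19} \cdot \frac{8}{9} = \frac{8}{57}$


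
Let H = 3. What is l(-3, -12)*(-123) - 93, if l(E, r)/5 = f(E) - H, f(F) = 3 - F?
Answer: -1938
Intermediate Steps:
l(E, r) = -5*E (l(E, r) = 5*((3 - E) - 1*3) = 5*((3 - E) - 3) = 5*(-E) = -5*E)
l(-3, -12)*(-123) - 93 = -5*(-3)*(-123) - 93 = 15*(-123) - 93 = -1845 - 93 = -1938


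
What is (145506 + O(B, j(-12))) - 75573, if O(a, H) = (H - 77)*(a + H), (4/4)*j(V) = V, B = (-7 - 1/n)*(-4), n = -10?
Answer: 342723/5 ≈ 68545.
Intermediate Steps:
B = 138/5 (B = (-7 - 1/(-10))*(-4) = (-7 - 1*(-⅒))*(-4) = (-7 + ⅒)*(-4) = -69/10*(-4) = 138/5 ≈ 27.600)
j(V) = V
O(a, H) = (-77 + H)*(H + a)
(145506 + O(B, j(-12))) - 75573 = (145506 + ((-12)² - 77*(-12) - 77*138/5 - 12*138/5)) - 75573 = (145506 + (144 + 924 - 10626/5 - 1656/5)) - 75573 = (145506 - 6942/5) - 75573 = 720588/5 - 75573 = 342723/5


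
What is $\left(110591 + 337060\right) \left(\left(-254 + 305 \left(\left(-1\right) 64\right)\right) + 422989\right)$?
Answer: $180499597965$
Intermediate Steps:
$\left(110591 + 337060\right) \left(\left(-254 + 305 \left(\left(-1\right) 64\right)\right) + 422989\right) = 447651 \left(\left(-254 + 305 \left(-64\right)\right) + 422989\right) = 447651 \left(\left(-254 - 19520\right) + 422989\right) = 447651 \left(-19774 + 422989\right) = 447651 \cdot 403215 = 180499597965$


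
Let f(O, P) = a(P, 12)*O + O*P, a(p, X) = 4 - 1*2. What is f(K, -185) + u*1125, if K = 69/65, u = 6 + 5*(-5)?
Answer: -1402002/65 ≈ -21569.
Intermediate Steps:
a(p, X) = 2 (a(p, X) = 4 - 2 = 2)
u = -19 (u = 6 - 25 = -19)
K = 69/65 (K = 69*(1/65) = 69/65 ≈ 1.0615)
f(O, P) = 2*O + O*P
f(K, -185) + u*1125 = 69*(2 - 185)/65 - 19*1125 = (69/65)*(-183) - 21375 = -12627/65 - 21375 = -1402002/65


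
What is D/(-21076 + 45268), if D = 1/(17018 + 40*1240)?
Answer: 1/1611622656 ≈ 6.2049e-10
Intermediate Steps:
D = 1/66618 (D = 1/(17018 + 49600) = 1/66618 ≈ 1.5011e-5)
D/(-21076 + 45268) = 1/(66618*(-21076 + 45268)) = (1/66618)/24192 = (1/66618)*(1/24192) = 1/1611622656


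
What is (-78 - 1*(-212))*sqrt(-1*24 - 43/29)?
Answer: 134*I*sqrt(21431)/29 ≈ 676.44*I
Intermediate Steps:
(-78 - 1*(-212))*sqrt(-1*24 - 43/29) = (-78 + 212)*sqrt(-24 - 43*1/29) = 134*sqrt(-24 - 43/29) = 134*sqrt(-739/29) = 134*(I*sqrt(21431)/29) = 134*I*sqrt(21431)/29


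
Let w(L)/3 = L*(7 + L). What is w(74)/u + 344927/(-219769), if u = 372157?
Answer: -11310464671/7435324703 ≈ -1.5212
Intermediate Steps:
w(L) = 3*L*(7 + L) (w(L) = 3*(L*(7 + L)) = 3*L*(7 + L))
w(74)/u + 344927/(-219769) = (3*74*(7 + 74))/372157 + 344927/(-219769) = (3*74*81)*(1/372157) + 344927*(-1/219769) = 17982*(1/372157) - 31357/19979 = 17982/372157 - 31357/19979 = -11310464671/7435324703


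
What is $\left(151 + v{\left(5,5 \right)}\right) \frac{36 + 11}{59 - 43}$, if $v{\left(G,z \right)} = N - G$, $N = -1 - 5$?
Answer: $\frac{1645}{4} \approx 411.25$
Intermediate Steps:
$N = -6$ ($N = -1 - 5 = -6$)
$v{\left(G,z \right)} = -6 - G$
$\left(151 + v{\left(5,5 \right)}\right) \frac{36 + 11}{59 - 43} = \left(151 - 11\right) \frac{36 + 11}{59 - 43} = \left(151 - 11\right) \frac{47}{16} = \left(151 - 11\right) 47 \cdot \frac{1}{16} = 140 \cdot \frac{47}{16} = \frac{1645}{4}$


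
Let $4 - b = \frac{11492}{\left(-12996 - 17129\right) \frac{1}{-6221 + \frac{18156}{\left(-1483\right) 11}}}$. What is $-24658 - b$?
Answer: $- \frac{10953171807882}{491429125} \approx -22288.0$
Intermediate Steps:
$b = - \frac{1164487556368}{491429125}$ ($b = 4 - \frac{11492}{\left(-12996 - 17129\right) \frac{1}{-6221 + \frac{18156}{\left(-1483\right) 11}}} = 4 - \frac{11492}{\left(-30125\right) \frac{1}{-6221 + \frac{18156}{-16313}}} = 4 - \frac{11492}{\left(-30125\right) \frac{1}{-6221 + 18156 \left(- \frac{1}{16313}\right)}} = 4 - \frac{11492}{\left(-30125\right) \frac{1}{-6221 - \frac{18156}{16313}}} = 4 - \frac{11492}{\left(-30125\right) \frac{1}{- \frac{101501329}{16313}}} = 4 - \frac{11492}{\left(-30125\right) \left(- \frac{16313}{101501329}\right)} = 4 - \frac{11492}{\frac{491429125}{101501329}} = 4 - 11492 \cdot \frac{101501329}{491429125} = 4 - \frac{1166453272868}{491429125} = - \frac{1164487556368}{491429125} \approx -2369.6$)
$-24658 - b = -24658 - - \frac{1164487556368}{491429125} = -24658 + \frac{1164487556368}{491429125} = - \frac{10953171807882}{491429125}$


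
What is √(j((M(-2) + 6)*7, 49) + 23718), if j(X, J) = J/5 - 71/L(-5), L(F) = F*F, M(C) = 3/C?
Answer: 2*√148281/5 ≈ 154.03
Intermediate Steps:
L(F) = F²
j(X, J) = -71/25 + J/5 (j(X, J) = J/5 - 71/((-5)²) = J*(⅕) - 71/25 = J/5 - 71*1/25 = J/5 - 71/25 = -71/25 + J/5)
√(j((M(-2) + 6)*7, 49) + 23718) = √((-71/25 + (⅕)*49) + 23718) = √((-71/25 + 49/5) + 23718) = √(174/25 + 23718) = √(593124/25) = 2*√148281/5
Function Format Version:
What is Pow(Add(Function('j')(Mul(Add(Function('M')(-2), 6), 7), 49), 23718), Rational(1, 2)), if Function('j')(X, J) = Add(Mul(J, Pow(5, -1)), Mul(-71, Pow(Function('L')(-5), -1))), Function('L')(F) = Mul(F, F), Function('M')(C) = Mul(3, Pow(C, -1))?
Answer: Mul(Rational(2, 5), Pow(148281, Rational(1, 2))) ≈ 154.03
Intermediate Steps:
Function('L')(F) = Pow(F, 2)
Function('j')(X, J) = Add(Rational(-71, 25), Mul(Rational(1, 5), J)) (Function('j')(X, J) = Add(Mul(J, Pow(5, -1)), Mul(-71, Pow(Pow(-5, 2), -1))) = Add(Mul(J, Rational(1, 5)), Mul(-71, Pow(25, -1))) = Add(Mul(Rational(1, 5), J), Mul(-71, Rational(1, 25))) = Add(Mul(Rational(1, 5), J), Rational(-71, 25)) = Add(Rational(-71, 25), Mul(Rational(1, 5), J)))
Pow(Add(Function('j')(Mul(Add(Function('M')(-2), 6), 7), 49), 23718), Rational(1, 2)) = Pow(Add(Add(Rational(-71, 25), Mul(Rational(1, 5), 49)), 23718), Rational(1, 2)) = Pow(Add(Add(Rational(-71, 25), Rational(49, 5)), 23718), Rational(1, 2)) = Pow(Add(Rational(174, 25), 23718), Rational(1, 2)) = Pow(Rational(593124, 25), Rational(1, 2)) = Mul(Rational(2, 5), Pow(148281, Rational(1, 2)))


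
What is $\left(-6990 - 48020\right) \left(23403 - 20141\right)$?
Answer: $-179442620$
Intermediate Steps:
$\left(-6990 - 48020\right) \left(23403 - 20141\right) = \left(-55010\right) 3262 = -179442620$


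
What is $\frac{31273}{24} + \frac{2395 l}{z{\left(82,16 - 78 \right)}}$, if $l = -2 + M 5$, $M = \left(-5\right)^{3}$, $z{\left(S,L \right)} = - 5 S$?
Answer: $\frac{4886189}{984} \approx 4965.6$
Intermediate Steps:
$M = -125$
$l = -627$ ($l = -2 - 625 = -627$)
$\frac{31273}{24} + \frac{2395 l}{z{\left(82,16 - 78 \right)}} = \frac{31273}{24} + \frac{2395 \left(-627\right)}{\left(-5\right) 82} = 31273 \cdot \frac{1}{24} - \frac{1501665}{-410} = \frac{31273}{24} - - \frac{300333}{82} = \frac{31273}{24} + \frac{300333}{82} = \frac{4886189}{984}$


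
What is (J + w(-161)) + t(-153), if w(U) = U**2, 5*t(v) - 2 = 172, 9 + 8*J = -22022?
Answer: 928077/40 ≈ 23202.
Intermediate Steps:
J = -22031/8 (J = -9/8 + (1/8)*(-22022) = -9/8 - 11011/4 = -22031/8 ≈ -2753.9)
t(v) = 174/5 (t(v) = 2/5 + (1/5)*172 = 2/5 + 172/5 = 174/5)
(J + w(-161)) + t(-153) = (-22031/8 + (-161)**2) + 174/5 = (-22031/8 + 25921) + 174/5 = 185337/8 + 174/5 = 928077/40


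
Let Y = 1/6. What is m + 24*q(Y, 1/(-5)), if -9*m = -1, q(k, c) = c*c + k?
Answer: 1141/225 ≈ 5.0711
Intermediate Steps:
Y = 1/6 ≈ 0.16667
q(k, c) = k + c**2 (q(k, c) = c**2 + k = k + c**2)
m = 1/9 (m = -1/9*(-1) = 1/9 ≈ 0.11111)
m + 24*q(Y, 1/(-5)) = 1/9 + 24*(1/6 + (1/(-5))**2) = 1/9 + 24*(1/6 + (-1/5)**2) = 1/9 + 24*(1/6 + 1/25) = 1/9 + 24*(31/150) = 1/9 + 124/25 = 1141/225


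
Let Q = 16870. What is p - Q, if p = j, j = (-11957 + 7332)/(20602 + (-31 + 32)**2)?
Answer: -347577235/20603 ≈ -16870.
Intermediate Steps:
j = -4625/20603 (j = -4625/(20602 + 1**2) = -4625/(20602 + 1) = -4625/20603 ≈ -0.22448)
p = -4625/20603 ≈ -0.22448
p - Q = -4625/20603 - 1*16870 = -4625/20603 - 16870 = -347577235/20603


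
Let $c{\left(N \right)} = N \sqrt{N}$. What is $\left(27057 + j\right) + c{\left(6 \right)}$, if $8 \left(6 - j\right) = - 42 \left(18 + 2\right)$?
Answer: $27168 + 6 \sqrt{6} \approx 27183.0$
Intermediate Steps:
$j = 111$ ($j = 6 - \frac{\left(-42\right) \left(18 + 2\right)}{8} = 6 - \frac{\left(-42\right) 20}{8} = 6 - -105 = 6 + 105 = 111$)
$c{\left(N \right)} = N^{\frac{3}{2}}$
$\left(27057 + j\right) + c{\left(6 \right)} = \left(27057 + 111\right) + 6^{\frac{3}{2}} = 27168 + 6 \sqrt{6}$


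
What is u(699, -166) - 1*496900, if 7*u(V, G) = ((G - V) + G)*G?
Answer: -3307154/7 ≈ -4.7245e+5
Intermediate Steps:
u(V, G) = G*(-V + 2*G)/7 (u(V, G) = (((G - V) + G)*G)/7 = ((-V + 2*G)*G)/7 = (G*(-V + 2*G))/7 = G*(-V + 2*G)/7)
u(699, -166) - 1*496900 = (1/7)*(-166)*(-1*699 + 2*(-166)) - 1*496900 = (1/7)*(-166)*(-699 - 332) - 496900 = (1/7)*(-166)*(-1031) - 496900 = 171146/7 - 496900 = -3307154/7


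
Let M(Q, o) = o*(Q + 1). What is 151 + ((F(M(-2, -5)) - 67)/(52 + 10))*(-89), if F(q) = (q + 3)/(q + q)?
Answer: 76269/310 ≈ 246.03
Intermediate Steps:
M(Q, o) = o*(1 + Q)
F(q) = (3 + q)/(2*q) (F(q) = (3 + q)/((2*q)) = (3 + q)*(1/(2*q)) = (3 + q)/(2*q))
151 + ((F(M(-2, -5)) - 67)/(52 + 10))*(-89) = 151 + (((3 - 5*(1 - 2))/(2*((-5*(1 - 2)))) - 67)/(52 + 10))*(-89) = 151 + (((3 - 5*(-1))/(2*((-5*(-1)))) - 67)/62)*(-89) = 151 + (((½)*(3 + 5)/5 - 67)*(1/62))*(-89) = 151 + (((½)*(⅕)*8 - 67)*(1/62))*(-89) = 151 + ((⅘ - 67)*(1/62))*(-89) = 151 - 331/5*1/62*(-89) = 151 - 331/310*(-89) = 151 + 29459/310 = 76269/310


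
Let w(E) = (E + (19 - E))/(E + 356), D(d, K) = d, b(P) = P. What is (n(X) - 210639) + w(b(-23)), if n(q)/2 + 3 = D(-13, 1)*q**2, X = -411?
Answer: -1532662784/333 ≈ -4.6026e+6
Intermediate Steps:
n(q) = -6 - 26*q**2 (n(q) = -6 + 2*(-13*q**2) = -6 - 26*q**2)
w(E) = 19/(356 + E)
(n(X) - 210639) + w(b(-23)) = ((-6 - 26*(-411)**2) - 210639) + 19/(356 - 23) = ((-6 - 26*168921) - 210639) + 19/333 = ((-6 - 4391946) - 210639) + 19*(1/333) = (-4391952 - 210639) + 19/333 = -4602591 + 19/333 = -1532662784/333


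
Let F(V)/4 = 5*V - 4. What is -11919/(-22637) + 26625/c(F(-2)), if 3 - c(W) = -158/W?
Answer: 3375188619/22637 ≈ 1.4910e+5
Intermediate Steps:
F(V) = -16 + 20*V (F(V) = 4*(5*V - 4) = 4*(-4 + 5*V) = -16 + 20*V)
c(W) = 3 + 158/W (c(W) = 3 - (-158)/W = 3 + 158/W)
-11919/(-22637) + 26625/c(F(-2)) = -11919/(-22637) + 26625/(3 + 158/(-16 + 20*(-2))) = -11919*(-1/22637) + 26625/(3 + 158/(-16 - 40)) = 11919/22637 + 26625/(3 + 158/(-56)) = 11919/22637 + 26625/(3 + 158*(-1/56)) = 11919/22637 + 26625/(3 - 79/28) = 11919/22637 + 26625/(5/28) = 11919/22637 + 26625*(28/5) = 11919/22637 + 149100 = 3375188619/22637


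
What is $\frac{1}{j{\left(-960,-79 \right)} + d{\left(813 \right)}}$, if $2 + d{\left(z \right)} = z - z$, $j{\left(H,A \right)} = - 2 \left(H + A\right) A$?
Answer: $- \frac{1}{164164} \approx -6.0915 \cdot 10^{-6}$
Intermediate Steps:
$j{\left(H,A \right)} = A \left(- 2 A - 2 H\right)$ ($j{\left(H,A \right)} = - 2 \left(A + H\right) A = \left(- 2 A - 2 H\right) A = A \left(- 2 A - 2 H\right)$)
$d{\left(z \right)} = -2$ ($d{\left(z \right)} = -2 + \left(z - z\right) = -2 + 0 = -2$)
$\frac{1}{j{\left(-960,-79 \right)} + d{\left(813 \right)}} = \frac{1}{\left(-2\right) \left(-79\right) \left(-79 - 960\right) - 2} = \frac{1}{\left(-2\right) \left(-79\right) \left(-1039\right) - 2} = \frac{1}{-164162 - 2} = \frac{1}{-164164} = - \frac{1}{164164}$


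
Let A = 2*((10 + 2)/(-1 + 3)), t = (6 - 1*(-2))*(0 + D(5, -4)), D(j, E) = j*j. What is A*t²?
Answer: 480000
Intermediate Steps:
D(j, E) = j²
t = 200 (t = (6 - 1*(-2))*(0 + 5²) = (6 + 2)*(0 + 25) = 8*25 = 200)
A = 12 (A = 2*(12/2) = 2*(12*(½)) = 2*6 = 12)
A*t² = 12*200² = 12*40000 = 480000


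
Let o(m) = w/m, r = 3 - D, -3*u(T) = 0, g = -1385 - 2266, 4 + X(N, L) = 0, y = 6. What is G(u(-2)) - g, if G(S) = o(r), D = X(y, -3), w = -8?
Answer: 25549/7 ≈ 3649.9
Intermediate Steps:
X(N, L) = -4 (X(N, L) = -4 + 0 = -4)
D = -4
g = -3651
u(T) = 0 (u(T) = -1/3*0 = 0)
r = 7 (r = 3 - 1*(-4) = 3 + 4 = 7)
o(m) = -8/m
G(S) = -8/7
G(u(-2)) - g = -8/7 - 1*(-3651) = -8/7 + 3651 = 25549/7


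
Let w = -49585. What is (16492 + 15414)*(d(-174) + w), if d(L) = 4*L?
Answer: -1604265586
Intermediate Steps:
(16492 + 15414)*(d(-174) + w) = (16492 + 15414)*(4*(-174) - 49585) = 31906*(-696 - 49585) = 31906*(-50281) = -1604265586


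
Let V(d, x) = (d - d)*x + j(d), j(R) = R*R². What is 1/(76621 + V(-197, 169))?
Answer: -1/7568752 ≈ -1.3212e-7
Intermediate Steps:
j(R) = R³
V(d, x) = d³ (V(d, x) = (d - d)*x + d³ = 0*x + d³ = 0 + d³ = d³)
1/(76621 + V(-197, 169)) = 1/(76621 + (-197)³) = 1/(76621 - 7645373) = 1/(-7568752) = -1/7568752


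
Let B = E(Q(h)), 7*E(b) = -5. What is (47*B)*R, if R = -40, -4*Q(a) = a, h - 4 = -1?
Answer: 9400/7 ≈ 1342.9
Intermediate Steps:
h = 3 (h = 4 - 1 = 3)
Q(a) = -a/4
E(b) = -5/7 (E(b) = (⅐)*(-5) = -5/7)
B = -5/7 ≈ -0.71429
(47*B)*R = (47*(-5/7))*(-40) = -235/7*(-40) = 9400/7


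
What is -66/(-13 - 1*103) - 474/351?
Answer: -5303/6786 ≈ -0.78146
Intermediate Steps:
-66/(-13 - 1*103) - 474/351 = -66/(-13 - 103) - 474*1/351 = -66/(-116) - 158/117 = -66*(-1/116) - 158/117 = 33/58 - 158/117 = -5303/6786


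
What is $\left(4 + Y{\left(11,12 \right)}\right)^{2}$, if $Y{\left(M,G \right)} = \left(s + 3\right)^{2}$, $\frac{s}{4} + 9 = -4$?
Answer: $5784025$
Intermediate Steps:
$s = -52$ ($s = -36 + 4 \left(-4\right) = -36 - 16 = -52$)
$Y{\left(M,G \right)} = 2401$ ($Y{\left(M,G \right)} = \left(-52 + 3\right)^{2} = \left(-49\right)^{2} = 2401$)
$\left(4 + Y{\left(11,12 \right)}\right)^{2} = \left(4 + 2401\right)^{2} = 2405^{2} = 5784025$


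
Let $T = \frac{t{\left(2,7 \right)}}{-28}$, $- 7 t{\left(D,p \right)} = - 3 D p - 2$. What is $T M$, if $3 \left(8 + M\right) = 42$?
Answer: $- \frac{66}{49} \approx -1.3469$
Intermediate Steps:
$M = 6$ ($M = -8 + \frac{1}{3} \cdot 42 = -8 + 14 = 6$)
$t{\left(D,p \right)} = \frac{2}{7} + \frac{3 D p}{7}$ ($t{\left(D,p \right)} = - \frac{- 3 D p - 2}{7} = - \frac{-2 - 3 D p}{7} = \frac{2}{7} + \frac{3 D p}{7}$)
$T = - \frac{11}{49}$ ($T = \frac{\frac{2}{7} + \frac{3}{7} \cdot 2 \cdot 7}{-28} = \left(\frac{2}{7} + 6\right) \left(- \frac{1}{28}\right) = \frac{44}{7} \left(- \frac{1}{28}\right) = - \frac{11}{49} \approx -0.22449$)
$T M = \left(- \frac{11}{49}\right) 6 = - \frac{66}{49}$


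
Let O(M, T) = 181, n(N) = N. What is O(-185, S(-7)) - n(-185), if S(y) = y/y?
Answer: 366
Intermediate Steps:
S(y) = 1
O(-185, S(-7)) - n(-185) = 181 - 1*(-185) = 181 + 185 = 366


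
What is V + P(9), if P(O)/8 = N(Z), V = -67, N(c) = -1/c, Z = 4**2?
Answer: -135/2 ≈ -67.500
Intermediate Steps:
Z = 16
P(O) = -1/2 (P(O) = 8*(-1/16) = -1/2)
V + P(9) = -67 - 1/2 = -135/2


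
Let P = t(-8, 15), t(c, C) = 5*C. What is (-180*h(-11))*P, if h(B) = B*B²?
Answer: 17968500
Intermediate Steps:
h(B) = B³
P = 75 (P = 5*15 = 75)
(-180*h(-11))*P = -180*(-11)³*75 = -180*(-1331)*75 = 239580*75 = 17968500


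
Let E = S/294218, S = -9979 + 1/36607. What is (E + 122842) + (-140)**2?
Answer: 767081205365420/5385219163 ≈ 1.4244e+5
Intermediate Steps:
S = -365301252/36607 (S = -9979 + 1/36607 = -365301252/36607 ≈ -9979.0)
E = -182650626/5385219163 (E = -365301252/36607/294218 = -365301252/36607*1/294218 = -182650626/5385219163 ≈ -0.033917)
(E + 122842) + (-140)**2 = (-182650626/5385219163 + 122842) + (-140)**2 = 661530909770620/5385219163 + 19600 = 767081205365420/5385219163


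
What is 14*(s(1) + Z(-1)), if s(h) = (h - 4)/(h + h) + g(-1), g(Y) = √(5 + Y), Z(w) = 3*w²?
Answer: 49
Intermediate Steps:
s(h) = 2 + (-4 + h)/(2*h) (s(h) = (h - 4)/(h + h) + √(5 - 1) = (-4 + h)/((2*h)) + √4 = (-4 + h)*(1/(2*h)) + 2 = (-4 + h)/(2*h) + 2 = 2 + (-4 + h)/(2*h))
14*(s(1) + Z(-1)) = 14*((5/2 - 2/1) + 3*(-1)²) = 14*((5/2 - 2*1) + 3*1) = 14*((5/2 - 2) + 3) = 14*(½ + 3) = 14*(7/2) = 49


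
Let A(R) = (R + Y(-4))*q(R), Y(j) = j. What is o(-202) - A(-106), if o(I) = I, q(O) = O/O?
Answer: -92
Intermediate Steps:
q(O) = 1
A(R) = -4 + R (A(R) = (R - 4)*1 = (-4 + R)*1 = -4 + R)
o(-202) - A(-106) = -202 - (-4 - 106) = -202 - 1*(-110) = -202 + 110 = -92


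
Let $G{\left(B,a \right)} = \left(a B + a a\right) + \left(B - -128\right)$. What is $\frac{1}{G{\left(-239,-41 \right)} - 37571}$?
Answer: $- \frac{1}{26202} \approx -3.8165 \cdot 10^{-5}$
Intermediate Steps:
$G{\left(B,a \right)} = 128 + B + a^{2} + B a$ ($G{\left(B,a \right)} = \left(B a + a^{2}\right) + \left(B + 128\right) = \left(a^{2} + B a\right) + \left(128 + B\right) = 128 + B + a^{2} + B a$)
$\frac{1}{G{\left(-239,-41 \right)} - 37571} = \frac{1}{\left(128 - 239 + \left(-41\right)^{2} - -9799\right) - 37571} = \frac{1}{\left(128 - 239 + 1681 + 9799\right) - 37571} = \frac{1}{11369 - 37571} = \frac{1}{-26202} = - \frac{1}{26202}$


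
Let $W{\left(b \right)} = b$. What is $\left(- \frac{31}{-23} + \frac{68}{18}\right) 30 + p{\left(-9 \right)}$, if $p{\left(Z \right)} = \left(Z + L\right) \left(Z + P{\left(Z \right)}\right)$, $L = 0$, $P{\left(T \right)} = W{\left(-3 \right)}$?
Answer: $\frac{18062}{69} \approx 261.77$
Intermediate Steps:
$P{\left(T \right)} = -3$
$p{\left(Z \right)} = Z \left(-3 + Z\right)$ ($p{\left(Z \right)} = \left(Z + 0\right) \left(Z - 3\right) = Z \left(-3 + Z\right)$)
$\left(- \frac{31}{-23} + \frac{68}{18}\right) 30 + p{\left(-9 \right)} = \left(- \frac{31}{-23} + \frac{68}{18}\right) 30 - 9 \left(-3 - 9\right) = \left(\left(-31\right) \left(- \frac{1}{23}\right) + 68 \cdot \frac{1}{18}\right) 30 - -108 = \left(\frac{31}{23} + \frac{34}{9}\right) 30 + 108 = \frac{1061}{207} \cdot 30 + 108 = \frac{10610}{69} + 108 = \frac{18062}{69}$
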